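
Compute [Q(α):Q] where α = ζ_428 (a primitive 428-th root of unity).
[Q(α):Q] = 212

The minimal polynomial of ζ_428 over Q is the 428-th cyclotomic polynomial Φ_428(x), which is irreducible over Q and has degree φ(428) = 212. Hence [Q(α):Q] = φ(428) = 212.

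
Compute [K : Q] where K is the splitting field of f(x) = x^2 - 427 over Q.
[K : Q] = 2

f(x) = x^2 - 427 factors as (x - √427)(x + √427). The splitting field is K = Q(√427). Since 427 is squarefree and > 1, it is not a perfect square, so x^2 - 427 is irreducible over Q and [Q(√427) : Q] = 2. Hence [K : Q] = 2.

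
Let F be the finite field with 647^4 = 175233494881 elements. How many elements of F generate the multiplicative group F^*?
There are φ(175233494880) = 40609382400 primitive elements

F_q^* is cyclic of order q - 1 = 175233494880. A cyclic group of order m has exactly φ(m) generators. Here m = 175233494880 = 2^5 · 3^4 · 5 · 17 · 19 · 41 · 1021, so the number of primitive elements is φ(175233494880) = 40609382400.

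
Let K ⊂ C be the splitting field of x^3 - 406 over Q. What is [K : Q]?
[K : Q] = 6

The roots of x^3 - 406 are ∛406, ω∛406, ω^2∛406 where ω = e^(2πi/3) is a primitive cube root of unity, so K = Q(∛406, ω). Now [Q(∛406):Q] = 3 (since 406 is not a perfect cube, x^3 - 406 is irreducible) and [Q(ω):Q] = 2. Both 2 and 3 divide [K:Q], and [K:Q] ≤ 3·2 = 6, so [K:Q] = 6. (Equivalently: Q(∛406) ⊂ R but ω ∉ R, so [K : Q(∛406)] = 2.)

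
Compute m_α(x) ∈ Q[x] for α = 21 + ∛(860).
m_α(x) = x^3 - 63x^2 + 1323x - 10121

Set β = α - 21 = ∛(860), so β^3 = 860. Then (α - 21)^3 - 860 = 0, i.e. α is a root of g(x) = (x - 21)^3 - 860 = x^3 - 63x^2 + 1323x - 10121. Since g(x) = h(x - 21) where h(x) = x^3 - 860, and h is irreducible over Q (because 860 is not a perfect cube, so h has no rational root, and a monic cubic with no rational root is irreducible), g is also irreducible (irreducibility is preserved under the substitution x → x - 21). Hence m_α(x) = x^3 - 63x^2 + 1323x - 10121.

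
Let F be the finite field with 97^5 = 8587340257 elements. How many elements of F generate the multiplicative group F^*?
There are φ(8587340256) = 2518272000 primitive elements

F_q^* is cyclic of order q - 1 = 8587340256. A cyclic group of order m has exactly φ(m) generators. Here m = 8587340256 = 2^5 · 3 · 11 · 31 · 262321, so the number of primitive elements is φ(8587340256) = 2518272000.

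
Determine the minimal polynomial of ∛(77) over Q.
m_α(x) = x^3 - 77

α satisfies α^3 = 77, so x^3 - 77 annihilates α. By the rational root test, a rational root p/q (in lowest terms) of x^3 - 77 would satisfy p^3 = 77 q^3, forcing q = 1 and p^3 = 77; but 77 is not a perfect cube, contradiction. A monic cubic over Q with no rational root is irreducible (any nontrivial factorization would include a linear factor). Hence x^3 - 77 is the minimal polynomial of α, and in particular [Q(α):Q] = 3.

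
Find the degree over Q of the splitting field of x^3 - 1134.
[K : Q] = 6

The roots of x^3 - 1134 are ∛1134, ω∛1134, ω^2∛1134 where ω = e^(2πi/3) is a primitive cube root of unity, so K = Q(∛1134, ω). Now [Q(∛1134):Q] = 3 (since 1134 is not a perfect cube, x^3 - 1134 is irreducible) and [Q(ω):Q] = 2. Both 2 and 3 divide [K:Q], and [K:Q] ≤ 3·2 = 6, so [K:Q] = 6. (Equivalently: Q(∛1134) ⊂ R but ω ∉ R, so [K : Q(∛1134)] = 2.)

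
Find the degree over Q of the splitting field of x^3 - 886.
[K : Q] = 6

The roots of x^3 - 886 are ∛886, ω∛886, ω^2∛886 where ω = e^(2πi/3) is a primitive cube root of unity, so K = Q(∛886, ω). Now [Q(∛886):Q] = 3 (since 886 is not a perfect cube, x^3 - 886 is irreducible) and [Q(ω):Q] = 2. Both 2 and 3 divide [K:Q], and [K:Q] ≤ 3·2 = 6, so [K:Q] = 6. (Equivalently: Q(∛886) ⊂ R but ω ∉ R, so [K : Q(∛886)] = 2.)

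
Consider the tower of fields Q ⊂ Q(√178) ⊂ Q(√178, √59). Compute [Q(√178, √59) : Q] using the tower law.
[Q(√178, √59) : Q] = 4

[Q(√178):Q] = 2 (min poly x^2 - 178, irreducible since 178 is squarefree > 1). For the top step, suppose √59 ∈ Q(√178), say √59 = c + d√178 with c, d ∈ Q. Squaring: 59 = c^2 + 178d^2 + 2cd√178. Since √178 ∉ Q this forces 2cd = 0. If d = 0 then √59 = c ∈ Q, contradicting 59 squarefree > 1. If c = 0 then 59 = 178d^2, so 178·59 = (178d)^2 is a perfect square in Q — but 178·59 = 10502 is not a perfect square (since 178 and 59 are distinct squarefree integers). Contradiction. Hence √59 ∉ Q(√178), so x^2 - 59 stays irreducible over Q(√178) and [Q(√178, √59) : Q(√178)] = 2. By the tower law, [Q(√178, √59) : Q] = 2 · 2 = 4.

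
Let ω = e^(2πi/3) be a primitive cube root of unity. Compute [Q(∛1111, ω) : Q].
[Q(∛1111, ω) : Q] = 6

[Q(∛1111):Q] = 3 (min poly x^3 - 1111, irreducible since 1111 is not a perfect cube). [Q(ω):Q] = 2 (min poly x^2 + x + 1). Since Q(∛1111) ⊂ R and ω ∉ R, we have ω ∉ Q(∛1111), so x^2 + x + 1 remains irreducible over Q(∛1111) and [Q(∛1111, ω) : Q(∛1111)] = 2. By the tower law, [Q(∛1111, ω) : Q] = 3 · 2 = 6. (In fact Q(∛1111, ω) is the splitting field of x^3 - 1111 over Q.)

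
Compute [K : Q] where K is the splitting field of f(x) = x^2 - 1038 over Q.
[K : Q] = 2

f(x) = x^2 - 1038 factors as (x - √1038)(x + √1038). The splitting field is K = Q(√1038). Since 1038 is squarefree and > 1, it is not a perfect square, so x^2 - 1038 is irreducible over Q and [Q(√1038) : Q] = 2. Hence [K : Q] = 2.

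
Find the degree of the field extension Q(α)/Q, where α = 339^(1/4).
[Q(α):Q] = 4

α is a root of x^4 - 339. By Eisenstein's criterion at the prime p = 3 (which divides the constant term 339 but p^2 = 9 does not, since 339 is squarefree), x^4 - 339 is irreducible over Q. Hence [Q(α):Q] = 4.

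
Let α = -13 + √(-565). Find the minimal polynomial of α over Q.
m_α(x) = x^2 + 26x + 734

From α + 13 = √(-565), squaring gives (α + 13)^2 = -565, i.e. α^2 + 26α + 169 = -565, so α^2 + 26α + 734 = 0. The discriminant of x^2 + 26x + 734 is (26)^2 - 4·(734) = 676 - 2936 = -2260, and 4·(-565) is not a perfect square in Q since -565 is squarefree and ≠ 1. Hence x^2 + 26x + 734 is irreducible over Q and is the minimal polynomial of α.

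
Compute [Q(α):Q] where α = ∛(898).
[Q(α):Q] = 3

The minimal polynomial of α is x^3 - 898, irreducible over Q since 898 is not a perfect cube (so x^3 - 898 has no rational root). Hence [Q(α):Q] = deg(m_α) = 3.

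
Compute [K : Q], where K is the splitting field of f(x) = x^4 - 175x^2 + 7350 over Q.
[K : Q] = 4

Solving the quadratic in x^2: x^2 = (175 ± √(175^2 - 4·7350))/2 = (175 ± √1225)/2 = (175 ± 35)/2, giving x^2 = 105 or x^2 = 70. So f(x) = (x^2 - 105)(x^2 - 70) and the roots of f are ±√105, ±√70. Hence the splitting field is K = Q(√105, √70). Since 105 and 70 are distinct squarefree integers > 1, their product 7350 is not a perfect square, so √70 ∉ Q(√105). By the tower law [K:Q] = [Q(√105,√70):Q(√105)] · [Q(√105):Q] = 2 · 2 = 4.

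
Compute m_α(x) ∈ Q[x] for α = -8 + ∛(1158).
m_α(x) = x^3 + 24x^2 + 192x - 646

Set β = α + 8 = ∛(1158), so β^3 = 1158. Then (α + 8)^3 - 1158 = 0, i.e. α is a root of g(x) = (x + 8)^3 - 1158 = x^3 + 24x^2 + 192x - 646. Since g(x) = h(x + 8) where h(x) = x^3 - 1158, and h is irreducible over Q (because 1158 is not a perfect cube, so h has no rational root, and a monic cubic with no rational root is irreducible), g is also irreducible (irreducibility is preserved under the substitution x → x + 8). Hence m_α(x) = x^3 + 24x^2 + 192x - 646.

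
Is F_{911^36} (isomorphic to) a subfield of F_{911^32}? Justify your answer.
No: F_{911^36} is not a subfield of F_{911^32}

F_{p^m} embeds in F_{p^n} iff m | n. Here 36 ∤ 32 (since 32 = 0·36 + 32 with remainder 32 ≠ 0), so F_{911^36} is not a subfield of F_{911^32}. Equivalently: if it were, the tower law would give 36 = [F_{911^36}:F_911] dividing [F_{911^32}:F_911] = 32, contradiction.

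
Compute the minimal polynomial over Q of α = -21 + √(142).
m_α(x) = x^2 + 42x + 299

From α + 21 = √(142), squaring gives (α + 21)^2 = 142, i.e. α^2 + 42α + 441 = 142, so α^2 + 42α + 299 = 0. The discriminant of x^2 + 42x + 299 is (42)^2 - 4·(299) = 1764 - 1196 = 568, and 4·(142) is not a perfect square in Q since 142 is squarefree and ≠ 1. Hence x^2 + 42x + 299 is irreducible over Q and is the minimal polynomial of α.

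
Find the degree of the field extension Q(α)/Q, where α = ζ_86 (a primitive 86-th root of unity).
[Q(α):Q] = 42

The minimal polynomial of ζ_86 over Q is the 86-th cyclotomic polynomial Φ_86(x), which is irreducible over Q and has degree φ(86) = 42. Hence [Q(α):Q] = φ(86) = 42.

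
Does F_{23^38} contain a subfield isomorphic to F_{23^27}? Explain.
No: F_{23^27} is not a subfield of F_{23^38}

F_{p^m} embeds in F_{p^n} iff m | n. Here 27 ∤ 38 (since 38 = 1·27 + 11 with remainder 11 ≠ 0), so F_{23^27} is not a subfield of F_{23^38}. Equivalently: if it were, the tower law would give 27 = [F_{23^27}:F_23] dividing [F_{23^38}:F_23] = 38, contradiction.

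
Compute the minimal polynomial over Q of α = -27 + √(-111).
m_α(x) = x^2 + 54x + 840

From α + 27 = √(-111), squaring gives (α + 27)^2 = -111, i.e. α^2 + 54α + 729 = -111, so α^2 + 54α + 840 = 0. The discriminant of x^2 + 54x + 840 is (54)^2 - 4·(840) = 2916 - 3360 = -444, and 4·(-111) is not a perfect square in Q since -111 is squarefree and ≠ 1. Hence x^2 + 54x + 840 is irreducible over Q and is the minimal polynomial of α.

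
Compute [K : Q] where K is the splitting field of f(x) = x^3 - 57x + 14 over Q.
[K : Q] = 6

By the rational root test, any rational root of the monic integer polynomial f(x) = x^3 - 57x + 14 must be an integer dividing the constant term 14, i.e. one of ±{1, 2, 7, 14}. Evaluating: f(1) = -42, f(-1) = 70, f(2) = -92, f(-2) = 120, f(7) = -42, f(-7) = 70, f(14) = 1960, f(-14) = -1932; none is 0, so f has no rational root and is therefore irreducible over Q (a cubic with no linear factor over a field is irreducible). For an irreducible cubic, the Galois group is A_3 or S_3 according as the discriminant disc(f) = -4a^3 - 27b^2 = -4·(-57)^3 - 27·(14)^2 = 735480 is or is not a square in Q. Here disc(f) = 735480 is not a perfect square in Q, so the Galois group of f over Q is not contained in A_3 and must be all of S_3. The splitting field has degree |S_3| = 6 over Q, so [K : Q] = 6.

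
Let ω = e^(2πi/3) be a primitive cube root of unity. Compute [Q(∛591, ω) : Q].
[Q(∛591, ω) : Q] = 6

[Q(∛591):Q] = 3 (min poly x^3 - 591, irreducible since 591 is not a perfect cube). [Q(ω):Q] = 2 (min poly x^2 + x + 1). Since Q(∛591) ⊂ R and ω ∉ R, we have ω ∉ Q(∛591), so x^2 + x + 1 remains irreducible over Q(∛591) and [Q(∛591, ω) : Q(∛591)] = 2. By the tower law, [Q(∛591, ω) : Q] = 3 · 2 = 6. (In fact Q(∛591, ω) is the splitting field of x^3 - 591 over Q.)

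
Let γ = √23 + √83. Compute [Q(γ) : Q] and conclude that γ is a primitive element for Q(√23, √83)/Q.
[Q(γ) : Q] = 4 (equivalently, Q(γ) = Q(√23, √83))

Obviously Q(γ) ⊆ Q(√23, √83), and [Q(√23, √83):Q] = 4 (since 23, 83 are distinct squarefree integers > 1 with 1909 not a perfect square). To show equality we compute the minimal polynomial of γ. From γ = √23 + √83: γ^2 = 23 + 2√(1909) + 83 = 106 + 2√(1909), so γ^2 - 106 = 2√(1909); squaring, (γ^2 - 106)^2 = 4·1909, i.e. γ^4 - 212γ^2 + 11236 - 7636 = 0, i.e. γ^4 - 212γ^2 + 3600 = 0. So γ is a root of x^4 - 212x^2 + 3600. This polynomial is irreducible over Q: it has no rational root (each ±√23 ± √83 is irrational), and any factorization into two quadratics over Q would force √(1909) ∈ Q (pairing opposite roots) or √23, √83 ∈ Q (other pairings), all impossible. Hence [Q(γ):Q] = 4 = [Q(√23, √83):Q], so Q(γ) = Q(√23, √83).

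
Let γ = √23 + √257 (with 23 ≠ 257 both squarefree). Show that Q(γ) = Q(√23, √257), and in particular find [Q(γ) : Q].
[Q(γ) : Q] = 4 (equivalently, Q(γ) = Q(√23, √257))

Obviously Q(γ) ⊆ Q(√23, √257), and [Q(√23, √257):Q] = 4 (since 23, 257 are distinct squarefree integers > 1 with 5911 not a perfect square). To show equality we compute the minimal polynomial of γ. From γ = √23 + √257: γ^2 = 23 + 2√(5911) + 257 = 280 + 2√(5911), so γ^2 - 280 = 2√(5911); squaring, (γ^2 - 280)^2 = 4·5911, i.e. γ^4 - 560γ^2 + 78400 - 23644 = 0, i.e. γ^4 - 560γ^2 + 54756 = 0. So γ is a root of x^4 - 560x^2 + 54756. This polynomial is irreducible over Q: it has no rational root (each ±√23 ± √257 is irrational), and any factorization into two quadratics over Q would force √(5911) ∈ Q (pairing opposite roots) or √23, √257 ∈ Q (other pairings), all impossible. Hence [Q(γ):Q] = 4 = [Q(√23, √257):Q], so Q(γ) = Q(√23, √257).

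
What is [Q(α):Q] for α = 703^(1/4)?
[Q(α):Q] = 4

α is a root of x^4 - 703. By Eisenstein's criterion at the prime p = 19 (which divides the constant term 703 but p^2 = 361 does not, since 703 is squarefree), x^4 - 703 is irreducible over Q. Hence [Q(α):Q] = 4.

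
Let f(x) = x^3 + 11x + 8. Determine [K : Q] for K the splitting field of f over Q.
[K : Q] = 6

By the rational root test, any rational root of the monic integer polynomial f(x) = x^3 + 11x + 8 must be an integer dividing the constant term 8, i.e. one of ±{1, 2, 4, 8}. Evaluating: f(1) = 20, f(-1) = -4, f(2) = 38, f(-2) = -22, f(4) = 116, f(-4) = -100, f(8) = 608, f(-8) = -592; none is 0, so f has no rational root and is therefore irreducible over Q (a cubic with no linear factor over a field is irreducible). For an irreducible cubic, the Galois group is A_3 or S_3 according as the discriminant disc(f) = -4a^3 - 27b^2 = -4·(11)^3 - 27·(8)^2 = -7052 is or is not a square in Q. Here disc(f) = -7052 is not a perfect square in Q, so the Galois group of f over Q is not contained in A_3 and must be all of S_3. The splitting field has degree |S_3| = 6 over Q, so [K : Q] = 6.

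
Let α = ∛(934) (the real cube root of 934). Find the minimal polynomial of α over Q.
m_α(x) = x^3 - 934

α satisfies α^3 = 934, so x^3 - 934 annihilates α. By the rational root test, a rational root p/q (in lowest terms) of x^3 - 934 would satisfy p^3 = 934 q^3, forcing q = 1 and p^3 = 934; but 934 is not a perfect cube, contradiction. A monic cubic over Q with no rational root is irreducible (any nontrivial factorization would include a linear factor). Hence x^3 - 934 is the minimal polynomial of α, and in particular [Q(α):Q] = 3.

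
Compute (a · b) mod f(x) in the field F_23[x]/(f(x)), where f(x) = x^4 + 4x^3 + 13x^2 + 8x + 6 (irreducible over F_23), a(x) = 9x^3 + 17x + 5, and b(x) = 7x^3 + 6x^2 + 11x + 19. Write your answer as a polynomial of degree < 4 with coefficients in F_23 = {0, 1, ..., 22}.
a · b ≡ 4x^3 + 21x^2 + 15x + 7 (mod f(x))

Multiply in F_23[x]: a(x)·b(x) = (9x^3 + 17x + 5)·(7x^3 + 6x^2 + 11x + 19) = 17x^6 + 8x^5 + 11x^4 + 9x^3 + 10x^2 + 10x + 3. This has degree ≥ 4, so divide by f(x) over F_23: 17x^6 + 8x^5 + 11x^4 + 9x^3 + 10x^2 + 10x + 3 = (17x^2 + 9x + 7)·(x^4 + 4x^3 + 13x^2 + 8x + 6) + (4x^3 + 21x^2 + 15x + 7). Hence a·b ≡ 4x^3 + 21x^2 + 15x + 7 (mod f). (F_23[x]/(f) is a field with 23^4 = 279841 elements since f is irreducible of degree 4.)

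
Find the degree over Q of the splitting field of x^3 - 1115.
[K : Q] = 6

The roots of x^3 - 1115 are ∛1115, ω∛1115, ω^2∛1115 where ω = e^(2πi/3) is a primitive cube root of unity, so K = Q(∛1115, ω). Now [Q(∛1115):Q] = 3 (since 1115 is not a perfect cube, x^3 - 1115 is irreducible) and [Q(ω):Q] = 2. Both 2 and 3 divide [K:Q], and [K:Q] ≤ 3·2 = 6, so [K:Q] = 6. (Equivalently: Q(∛1115) ⊂ R but ω ∉ R, so [K : Q(∛1115)] = 2.)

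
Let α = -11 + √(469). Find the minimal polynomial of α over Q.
m_α(x) = x^2 + 22x - 348

From α + 11 = √(469), squaring gives (α + 11)^2 = 469, i.e. α^2 + 22α + 121 = 469, so α^2 + 22α - 348 = 0. The discriminant of x^2 + 22x - 348 is (22)^2 - 4·(-348) = 484 + 1392 = 1876, and 4·(469) is not a perfect square in Q since 469 is squarefree and ≠ 1. Hence x^2 + 22x - 348 is irreducible over Q and is the minimal polynomial of α.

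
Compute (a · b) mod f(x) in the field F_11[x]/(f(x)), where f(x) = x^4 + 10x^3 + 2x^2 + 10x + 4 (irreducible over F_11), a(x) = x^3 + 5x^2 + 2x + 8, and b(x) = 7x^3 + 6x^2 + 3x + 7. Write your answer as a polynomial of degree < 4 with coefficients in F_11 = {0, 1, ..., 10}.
a · b ≡ 5x^3 + 2x^2 + 4x + 7 (mod f(x))

Multiply in F_11[x]: a(x)·b(x) = (x^3 + 5x^2 + 2x + 8)·(7x^3 + 6x^2 + 3x + 7) = 7x^6 + 8x^5 + 3x^4 + 2x^3 + x^2 + 5x + 1. This has degree ≥ 4, so divide by f(x) over F_11: 7x^6 + 8x^5 + 3x^4 + 2x^3 + x^2 + 5x + 1 = (7x^2 + 4x + 4)·(x^4 + 10x^3 + 2x^2 + 10x + 4) + (5x^3 + 2x^2 + 4x + 7). Hence a·b ≡ 5x^3 + 2x^2 + 4x + 7 (mod f). (F_11[x]/(f) is a field with 11^4 = 14641 elements since f is irreducible of degree 4.)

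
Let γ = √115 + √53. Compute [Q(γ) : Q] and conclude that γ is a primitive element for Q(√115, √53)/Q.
[Q(γ) : Q] = 4 (equivalently, Q(γ) = Q(√115, √53))

Obviously Q(γ) ⊆ Q(√115, √53), and [Q(√115, √53):Q] = 4 (since 115, 53 are distinct squarefree integers > 1 with 6095 not a perfect square). To show equality we compute the minimal polynomial of γ. From γ = √115 + √53: γ^2 = 115 + 2√(6095) + 53 = 168 + 2√(6095), so γ^2 - 168 = 2√(6095); squaring, (γ^2 - 168)^2 = 4·6095, i.e. γ^4 - 336γ^2 + 28224 - 24380 = 0, i.e. γ^4 - 336γ^2 + 3844 = 0. So γ is a root of x^4 - 336x^2 + 3844. This polynomial is irreducible over Q: it has no rational root (each ±√115 ± √53 is irrational), and any factorization into two quadratics over Q would force √(6095) ∈ Q (pairing opposite roots) or √115, √53 ∈ Q (other pairings), all impossible. Hence [Q(γ):Q] = 4 = [Q(√115, √53):Q], so Q(γ) = Q(√115, √53).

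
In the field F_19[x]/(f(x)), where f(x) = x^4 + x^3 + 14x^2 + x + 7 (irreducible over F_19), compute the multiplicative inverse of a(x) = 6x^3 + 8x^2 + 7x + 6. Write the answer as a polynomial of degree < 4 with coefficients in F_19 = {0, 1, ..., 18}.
a(x)^(-1) ≡ 15x^3 + x^2 + 18x (mod f(x))

Since f is irreducible over F_19, F_19[x]/(f) is a field and a(x) ≠ 0 has an inverse. Apply the extended Euclidean algorithm to f(x) and a(x) in F_19[x]: f(x) = (16x + 1)·a(x) + (8x^2 + 12x + 1);  a(x) = (15x + 7)·(8x^2 + 12x + 1) + (3x + 18);  (8x^2 + 12x + 1) = (9x + 7)·(3x + 18) + (8). The last nonzero remainder is the constant 8 = gcd(f, a) in F_19. Back-substituting through the division chain expresses 8 = s(x)·a(x) + t(x)·f(x) with s(x) ≡ 6x^3 + 8x^2 + 11x (mod f), so (6x^3 + 8x^2 + 11x)·a(x) ≡ 8 (mod f). Multiplying by 8^(-1) ≡ 12 in F_19 gives a(x)^(-1) ≡ 12·(6x^3 + 8x^2 + 11x) ≡ 15x^3 + x^2 + 18x (mod f). Check: (6x^3 + 8x^2 + 7x + 6)·(15x^3 + x^2 + 18x) = 14x^6 + 12x^5 + 12x^4 + 13x^3 + 18x^2 + 13x ≡ 1 (mod x^4 + x^3 + 14x^2 + x + 7).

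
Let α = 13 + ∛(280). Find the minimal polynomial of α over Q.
m_α(x) = x^3 - 39x^2 + 507x - 2477

Set β = α - 13 = ∛(280), so β^3 = 280. Then (α - 13)^3 - 280 = 0, i.e. α is a root of g(x) = (x - 13)^3 - 280 = x^3 - 39x^2 + 507x - 2477. Since g(x) = h(x - 13) where h(x) = x^3 - 280, and h is irreducible over Q (because 280 is not a perfect cube, so h has no rational root, and a monic cubic with no rational root is irreducible), g is also irreducible (irreducibility is preserved under the substitution x → x - 13). Hence m_α(x) = x^3 - 39x^2 + 507x - 2477.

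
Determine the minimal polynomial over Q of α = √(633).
m_α(x) = x^2 - 633

α satisfies α^2 - 633 = 0, so x^2 - 633 annihilates α. Since d = 633 is squarefree and ≠ 1, it is not a perfect square in Q, so x^2 - 633 has no rational root and is therefore irreducible over Q (a degree-2 polynomial over a field is irreducible iff it has no root). Hence m_α(x) = x^2 - 633.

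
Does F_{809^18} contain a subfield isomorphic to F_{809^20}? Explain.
No: F_{809^20} is not a subfield of F_{809^18}

F_{p^m} embeds in F_{p^n} iff m | n. Here 20 ∤ 18 (since 18 = 0·20 + 18 with remainder 18 ≠ 0), so F_{809^20} is not a subfield of F_{809^18}. Equivalently: if it were, the tower law would give 20 = [F_{809^20}:F_809] dividing [F_{809^18}:F_809] = 18, contradiction.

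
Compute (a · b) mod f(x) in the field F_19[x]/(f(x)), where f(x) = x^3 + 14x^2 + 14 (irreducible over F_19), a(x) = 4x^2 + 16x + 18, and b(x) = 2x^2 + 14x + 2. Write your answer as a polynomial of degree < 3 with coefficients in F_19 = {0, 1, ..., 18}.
a · b ≡ 15x^2 + x + 11 (mod f(x))

Multiply in F_19[x]: a(x)·b(x) = (4x^2 + 16x + 18)·(2x^2 + 14x + 2) = 8x^4 + 12x^3 + 2x^2 + 18x + 17. This has degree ≥ 3, so divide by f(x) over F_19: 8x^4 + 12x^3 + 2x^2 + 18x + 17 = (8x + 14)·(x^3 + 14x^2 + 14) + (15x^2 + x + 11). Hence a·b ≡ 15x^2 + x + 11 (mod f). (F_19[x]/(f) is a field with 19^3 = 6859 elements since f is irreducible of degree 3.)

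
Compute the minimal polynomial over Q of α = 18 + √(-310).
m_α(x) = x^2 - 36x + 634

From α - 18 = √(-310), squaring gives (α - 18)^2 = -310, i.e. α^2 - 36α + 324 = -310, so α^2 - 36α + 634 = 0. The discriminant of x^2 - 36x + 634 is (-36)^2 - 4·(634) = 1296 - 2536 = -1240, and 4·(-310) is not a perfect square in Q since -310 is squarefree and ≠ 1. Hence x^2 - 36x + 634 is irreducible over Q and is the minimal polynomial of α.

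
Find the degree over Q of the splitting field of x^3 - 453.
[K : Q] = 6

The roots of x^3 - 453 are ∛453, ω∛453, ω^2∛453 where ω = e^(2πi/3) is a primitive cube root of unity, so K = Q(∛453, ω). Now [Q(∛453):Q] = 3 (since 453 is not a perfect cube, x^3 - 453 is irreducible) and [Q(ω):Q] = 2. Both 2 and 3 divide [K:Q], and [K:Q] ≤ 3·2 = 6, so [K:Q] = 6. (Equivalently: Q(∛453) ⊂ R but ω ∉ R, so [K : Q(∛453)] = 2.)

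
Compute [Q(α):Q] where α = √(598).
[Q(α):Q] = 2

[Q(α):Q] equals the degree of the minimal polynomial of α. Here α^2 = 598 and x^2 - 598 is irreducible (d = 598 is squarefree, ≠ 1, hence not a square), so deg(m_α) = 2. Thus [Q(α):Q] = 2.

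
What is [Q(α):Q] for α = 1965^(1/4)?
[Q(α):Q] = 4

α is a root of x^4 - 1965. By Eisenstein's criterion at the prime p = 3 (which divides the constant term 1965 but p^2 = 9 does not, since 1965 is squarefree), x^4 - 1965 is irreducible over Q. Hence [Q(α):Q] = 4.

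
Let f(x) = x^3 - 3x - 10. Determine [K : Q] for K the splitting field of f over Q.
[K : Q] = 6

By the rational root test, any rational root of the monic integer polynomial f(x) = x^3 - 3x - 10 must be an integer dividing the constant term -10, i.e. one of ±{1, 2, 5, 10}. Evaluating: f(1) = -12, f(-1) = -8, f(2) = -8, f(-2) = -12, f(5) = 100, f(-5) = -120, f(10) = 960, f(-10) = -980; none is 0, so f has no rational root and is therefore irreducible over Q (a cubic with no linear factor over a field is irreducible). For an irreducible cubic, the Galois group is A_3 or S_3 according as the discriminant disc(f) = -4a^3 - 27b^2 = -4·(-3)^3 - 27·(-10)^2 = -2592 is or is not a square in Q. Here disc(f) = -2592 is not a perfect square in Q, so the Galois group of f over Q is not contained in A_3 and must be all of S_3. The splitting field has degree |S_3| = 6 over Q, so [K : Q] = 6.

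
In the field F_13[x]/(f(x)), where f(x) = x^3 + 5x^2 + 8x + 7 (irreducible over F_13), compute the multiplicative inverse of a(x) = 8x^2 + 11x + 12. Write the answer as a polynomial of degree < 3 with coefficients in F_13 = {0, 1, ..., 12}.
a(x)^(-1) ≡ 4x^2 + x + 1 (mod f(x))

Since f is irreducible over F_13, F_13[x]/(f) is a field and a(x) ≠ 0 has an inverse. Apply the extended Euclidean algorithm to f(x) and a(x) in F_13[x]: f(x) = (5x + 10)·a(x) + (7x + 4);  a(x) = (3x + 11)·(7x + 4) + (7). The last nonzero remainder is the constant 7 = gcd(f, a) in F_13. Back-substituting through the division chain expresses 7 = s(x)·a(x) + t(x)·f(x) with s(x) ≡ 2x^2 + 7x + 7 (mod f), so (2x^2 + 7x + 7)·a(x) ≡ 7 (mod f). Multiplying by 7^(-1) ≡ 2 in F_13 gives a(x)^(-1) ≡ 2·(2x^2 + 7x + 7) ≡ 4x^2 + x + 1 (mod f). Check: (8x^2 + 11x + 12)·(4x^2 + x + 1) = 6x^4 + 2x^2 + 10x + 12 ≡ 1 (mod x^3 + 5x^2 + 8x + 7).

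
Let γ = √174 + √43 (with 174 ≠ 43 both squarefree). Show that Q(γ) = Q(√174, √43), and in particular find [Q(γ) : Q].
[Q(γ) : Q] = 4 (equivalently, Q(γ) = Q(√174, √43))

Obviously Q(γ) ⊆ Q(√174, √43), and [Q(√174, √43):Q] = 4 (since 174, 43 are distinct squarefree integers > 1 with 7482 not a perfect square). To show equality we compute the minimal polynomial of γ. From γ = √174 + √43: γ^2 = 174 + 2√(7482) + 43 = 217 + 2√(7482), so γ^2 - 217 = 2√(7482); squaring, (γ^2 - 217)^2 = 4·7482, i.e. γ^4 - 434γ^2 + 47089 - 29928 = 0, i.e. γ^4 - 434γ^2 + 17161 = 0. So γ is a root of x^4 - 434x^2 + 17161. This polynomial is irreducible over Q: it has no rational root (each ±√174 ± √43 is irrational), and any factorization into two quadratics over Q would force √(7482) ∈ Q (pairing opposite roots) or √174, √43 ∈ Q (other pairings), all impossible. Hence [Q(γ):Q] = 4 = [Q(√174, √43):Q], so Q(γ) = Q(√174, √43).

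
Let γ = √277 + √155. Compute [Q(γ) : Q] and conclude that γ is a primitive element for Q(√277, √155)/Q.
[Q(γ) : Q] = 4 (equivalently, Q(γ) = Q(√277, √155))

Obviously Q(γ) ⊆ Q(√277, √155), and [Q(√277, √155):Q] = 4 (since 277, 155 are distinct squarefree integers > 1 with 42935 not a perfect square). To show equality we compute the minimal polynomial of γ. From γ = √277 + √155: γ^2 = 277 + 2√(42935) + 155 = 432 + 2√(42935), so γ^2 - 432 = 2√(42935); squaring, (γ^2 - 432)^2 = 4·42935, i.e. γ^4 - 864γ^2 + 186624 - 171740 = 0, i.e. γ^4 - 864γ^2 + 14884 = 0. So γ is a root of x^4 - 864x^2 + 14884. This polynomial is irreducible over Q: it has no rational root (each ±√277 ± √155 is irrational), and any factorization into two quadratics over Q would force √(42935) ∈ Q (pairing opposite roots) or √277, √155 ∈ Q (other pairings), all impossible. Hence [Q(γ):Q] = 4 = [Q(√277, √155):Q], so Q(γ) = Q(√277, √155).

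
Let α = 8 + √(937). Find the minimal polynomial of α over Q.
m_α(x) = x^2 - 16x - 873

From α - 8 = √(937), squaring gives (α - 8)^2 = 937, i.e. α^2 - 16α + 64 = 937, so α^2 - 16α - 873 = 0. The discriminant of x^2 - 16x - 873 is (-16)^2 - 4·(-873) = 256 + 3492 = 3748, and 4·(937) is not a perfect square in Q since 937 is squarefree and ≠ 1. Hence x^2 - 16x - 873 is irreducible over Q and is the minimal polynomial of α.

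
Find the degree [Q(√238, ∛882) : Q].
[Q(√238, ∛882) : Q] = 6

Let L = Q(√238, ∛882). Since Q(√238) ⊂ L and [Q(√238):Q] = 2, the tower law gives 2 | [L:Q]. Likewise Q(∛882) ⊂ L with [Q(∛882):Q] = 3 (because 882 is not a perfect cube), so 3 | [L:Q]. As gcd(2,3) = 1, [L:Q] is divisible by 6. Conversely L is generated over Q by √238 and ∛882, so [L:Q] ≤ 2·3 = 6. Therefore [Q(√238, ∛882) : Q] = 6.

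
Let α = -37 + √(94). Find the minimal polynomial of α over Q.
m_α(x) = x^2 + 74x + 1275

From α + 37 = √(94), squaring gives (α + 37)^2 = 94, i.e. α^2 + 74α + 1369 = 94, so α^2 + 74α + 1275 = 0. The discriminant of x^2 + 74x + 1275 is (74)^2 - 4·(1275) = 5476 - 5100 = 376, and 4·(94) is not a perfect square in Q since 94 is squarefree and ≠ 1. Hence x^2 + 74x + 1275 is irreducible over Q and is the minimal polynomial of α.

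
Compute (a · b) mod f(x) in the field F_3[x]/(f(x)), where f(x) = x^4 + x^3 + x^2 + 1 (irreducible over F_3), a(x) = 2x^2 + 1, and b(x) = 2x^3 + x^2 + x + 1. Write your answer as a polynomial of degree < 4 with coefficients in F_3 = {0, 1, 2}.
a · b ≡ 2x^3 + 2x^2 (mod f(x))

Multiply in F_3[x]: a(x)·b(x) = (2x^2 + 1)·(2x^3 + x^2 + x + 1) = x^5 + 2x^4 + x^3 + x + 1. This has degree ≥ 4, so divide by f(x) over F_3: x^5 + 2x^4 + x^3 + x + 1 = (x + 1)·(x^4 + x^3 + x^2 + 1) + (2x^3 + 2x^2). Hence a·b ≡ 2x^3 + 2x^2 (mod f). (F_3[x]/(f) is a field with 3^4 = 81 elements since f is irreducible of degree 4.)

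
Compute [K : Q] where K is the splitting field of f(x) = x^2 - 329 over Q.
[K : Q] = 2

f(x) = x^2 - 329 factors as (x - √329)(x + √329). The splitting field is K = Q(√329). Since 329 is squarefree and > 1, it is not a perfect square, so x^2 - 329 is irreducible over Q and [Q(√329) : Q] = 2. Hence [K : Q] = 2.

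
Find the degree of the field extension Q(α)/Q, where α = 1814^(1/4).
[Q(α):Q] = 4

α is a root of x^4 - 1814. By Eisenstein's criterion at the prime p = 2 (which divides the constant term 1814 but p^2 = 4 does not, since 1814 is squarefree), x^4 - 1814 is irreducible over Q. Hence [Q(α):Q] = 4.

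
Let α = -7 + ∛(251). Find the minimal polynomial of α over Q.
m_α(x) = x^3 + 21x^2 + 147x + 92

Set β = α + 7 = ∛(251), so β^3 = 251. Then (α + 7)^3 - 251 = 0, i.e. α is a root of g(x) = (x + 7)^3 - 251 = x^3 + 21x^2 + 147x + 92. Since g(x) = h(x + 7) where h(x) = x^3 - 251, and h is irreducible over Q (because 251 is not a perfect cube, so h has no rational root, and a monic cubic with no rational root is irreducible), g is also irreducible (irreducibility is preserved under the substitution x → x + 7). Hence m_α(x) = x^3 + 21x^2 + 147x + 92.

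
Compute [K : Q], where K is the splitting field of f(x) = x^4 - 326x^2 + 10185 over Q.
[K : Q] = 4

Solving the quadratic in x^2: x^2 = (326 ± √(326^2 - 4·10185))/2 = (326 ± √65536)/2 = (326 ± 256)/2, giving x^2 = 291 or x^2 = 35. So f(x) = (x^2 - 291)(x^2 - 35) and the roots of f are ±√291, ±√35. Hence the splitting field is K = Q(√291, √35). Since 291 and 35 are distinct squarefree integers > 1, their product 10185 is not a perfect square, so √35 ∉ Q(√291). By the tower law [K:Q] = [Q(√291,√35):Q(√291)] · [Q(√291):Q] = 2 · 2 = 4.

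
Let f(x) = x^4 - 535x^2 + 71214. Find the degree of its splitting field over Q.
[K : Q] = 4

Solving the quadratic in x^2: x^2 = (535 ± √(535^2 - 4·71214))/2 = (535 ± √1369)/2 = (535 ± 37)/2, giving x^2 = 249 or x^2 = 286. So f(x) = (x^2 - 249)(x^2 - 286) and the roots of f are ±√249, ±√286. Hence the splitting field is K = Q(√249, √286). Since 249 and 286 are distinct squarefree integers > 1, their product 71214 is not a perfect square, so √286 ∉ Q(√249). By the tower law [K:Q] = [Q(√249,√286):Q(√249)] · [Q(√249):Q] = 2 · 2 = 4.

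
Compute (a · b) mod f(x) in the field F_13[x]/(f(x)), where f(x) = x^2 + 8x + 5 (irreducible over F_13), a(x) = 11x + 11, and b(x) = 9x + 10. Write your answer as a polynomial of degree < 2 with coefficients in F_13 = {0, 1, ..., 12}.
a · b ≡ 2x + 5 (mod f(x))

Multiply in F_13[x]: a(x)·b(x) = (11x + 11)·(9x + 10) = 8x^2 + x + 6. This has degree ≥ 2, so divide by f(x) over F_13: 8x^2 + x + 6 = (8)·(x^2 + 8x + 5) + (2x + 5). Hence a·b ≡ 2x + 5 (mod f). (F_13[x]/(f) is a field with 13^2 = 169 elements since f is irreducible of degree 2.)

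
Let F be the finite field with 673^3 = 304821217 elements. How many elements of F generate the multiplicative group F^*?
There are φ(304821216) = 87091200 primitive elements

F_q^* is cyclic of order q - 1 = 304821216. A cyclic group of order m has exactly φ(m) generators. Here m = 304821216 = 2^5 · 3^2 · 7 · 151201, so the number of primitive elements is φ(304821216) = 87091200.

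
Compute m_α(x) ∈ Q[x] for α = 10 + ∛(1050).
m_α(x) = x^3 - 30x^2 + 300x - 2050

Set β = α - 10 = ∛(1050), so β^3 = 1050. Then (α - 10)^3 - 1050 = 0, i.e. α is a root of g(x) = (x - 10)^3 - 1050 = x^3 - 30x^2 + 300x - 2050. Since g(x) = h(x - 10) where h(x) = x^3 - 1050, and h is irreducible over Q (because 1050 is not a perfect cube, so h has no rational root, and a monic cubic with no rational root is irreducible), g is also irreducible (irreducibility is preserved under the substitution x → x - 10). Hence m_α(x) = x^3 - 30x^2 + 300x - 2050.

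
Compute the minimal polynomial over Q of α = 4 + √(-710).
m_α(x) = x^2 - 8x + 726

From α - 4 = √(-710), squaring gives (α - 4)^2 = -710, i.e. α^2 - 8α + 16 = -710, so α^2 - 8α + 726 = 0. The discriminant of x^2 - 8x + 726 is (-8)^2 - 4·(726) = 64 - 2904 = -2840, and 4·(-710) is not a perfect square in Q since -710 is squarefree and ≠ 1. Hence x^2 - 8x + 726 is irreducible over Q and is the minimal polynomial of α.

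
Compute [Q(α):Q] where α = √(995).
[Q(α):Q] = 2

[Q(α):Q] equals the degree of the minimal polynomial of α. Here α^2 = 995 and x^2 - 995 is irreducible (d = 995 is squarefree, ≠ 1, hence not a square), so deg(m_α) = 2. Thus [Q(α):Q] = 2.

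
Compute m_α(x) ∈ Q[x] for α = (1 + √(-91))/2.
m_α(x) = x^2 - x + 23

From 2α - 1 = √(-91), squaring gives (2α - 1)^2 = -91, i.e. 4α^2 - 4α + 1 = -91, so α^2 - α + (1 + 91)/4 = 0. Since -91 ≡ 1 (mod 4), (1 + 91)/4 = 23 ∈ Z. The polynomial x^2 - x + 23 has discriminant 1 - 4·(23) = -91, which is not a perfect square in Q (d = -91 is squarefree and ≠ 1), so x^2 - x + 23 is irreducible over Q. It is the minimal polynomial of α.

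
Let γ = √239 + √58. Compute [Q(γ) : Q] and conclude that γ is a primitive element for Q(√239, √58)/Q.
[Q(γ) : Q] = 4 (equivalently, Q(γ) = Q(√239, √58))

Obviously Q(γ) ⊆ Q(√239, √58), and [Q(√239, √58):Q] = 4 (since 239, 58 are distinct squarefree integers > 1 with 13862 not a perfect square). To show equality we compute the minimal polynomial of γ. From γ = √239 + √58: γ^2 = 239 + 2√(13862) + 58 = 297 + 2√(13862), so γ^2 - 297 = 2√(13862); squaring, (γ^2 - 297)^2 = 4·13862, i.e. γ^4 - 594γ^2 + 88209 - 55448 = 0, i.e. γ^4 - 594γ^2 + 32761 = 0. So γ is a root of x^4 - 594x^2 + 32761. This polynomial is irreducible over Q: it has no rational root (each ±√239 ± √58 is irrational), and any factorization into two quadratics over Q would force √(13862) ∈ Q (pairing opposite roots) or √239, √58 ∈ Q (other pairings), all impossible. Hence [Q(γ):Q] = 4 = [Q(√239, √58):Q], so Q(γ) = Q(√239, √58).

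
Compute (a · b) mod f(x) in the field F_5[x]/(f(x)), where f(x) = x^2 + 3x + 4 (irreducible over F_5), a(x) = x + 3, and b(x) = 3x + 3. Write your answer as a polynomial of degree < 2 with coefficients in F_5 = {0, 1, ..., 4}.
a · b ≡ 3x + 2 (mod f(x))

Multiply in F_5[x]: a(x)·b(x) = (x + 3)·(3x + 3) = 3x^2 + 2x + 4. This has degree ≥ 2, so divide by f(x) over F_5: 3x^2 + 2x + 4 = (3)·(x^2 + 3x + 4) + (3x + 2). Hence a·b ≡ 3x + 2 (mod f). (F_5[x]/(f) is a field with 5^2 = 25 elements since f is irreducible of degree 2.)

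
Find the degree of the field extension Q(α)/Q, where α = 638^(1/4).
[Q(α):Q] = 4

α is a root of x^4 - 638. By Eisenstein's criterion at the prime p = 2 (which divides the constant term 638 but p^2 = 4 does not, since 638 is squarefree), x^4 - 638 is irreducible over Q. Hence [Q(α):Q] = 4.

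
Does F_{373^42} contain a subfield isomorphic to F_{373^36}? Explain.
No: F_{373^36} is not a subfield of F_{373^42}

F_{p^m} embeds in F_{p^n} iff m | n. Here 36 ∤ 42 (since 42 = 1·36 + 6 with remainder 6 ≠ 0), so F_{373^36} is not a subfield of F_{373^42}. Equivalently: if it were, the tower law would give 36 = [F_{373^36}:F_373] dividing [F_{373^42}:F_373] = 42, contradiction.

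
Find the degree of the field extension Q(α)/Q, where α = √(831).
[Q(α):Q] = 2

[Q(α):Q] equals the degree of the minimal polynomial of α. Here α^2 = 831 and x^2 - 831 is irreducible (d = 831 is squarefree, ≠ 1, hence not a square), so deg(m_α) = 2. Thus [Q(α):Q] = 2.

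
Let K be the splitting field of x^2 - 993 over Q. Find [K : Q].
[K : Q] = 2

f(x) = x^2 - 993 factors as (x - √993)(x + √993). The splitting field is K = Q(√993). Since 993 is squarefree and > 1, it is not a perfect square, so x^2 - 993 is irreducible over Q and [Q(√993) : Q] = 2. Hence [K : Q] = 2.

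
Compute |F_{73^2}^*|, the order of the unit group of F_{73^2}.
|F_{73^2}^*| = 5328

F_{73^2} has 73^2 = 5329 elements; its multiplicative group consists of all nonzero elements, so |F_{73^2}^*| = 5329 - 1 = 5328. (It is cyclic since any finite subgroup of the multiplicative group of a field is cyclic.)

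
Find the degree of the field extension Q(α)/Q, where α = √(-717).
[Q(α):Q] = 2

[Q(α):Q] equals the degree of the minimal polynomial of α. Here α^2 = -717 and x^2 + 717 is irreducible (d = -717 is squarefree, ≠ 1, hence not a square), so deg(m_α) = 2. Thus [Q(α):Q] = 2.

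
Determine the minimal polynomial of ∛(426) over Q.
m_α(x) = x^3 - 426

α satisfies α^3 = 426, so x^3 - 426 annihilates α. By the rational root test, a rational root p/q (in lowest terms) of x^3 - 426 would satisfy p^3 = 426 q^3, forcing q = 1 and p^3 = 426; but 426 is not a perfect cube, contradiction. A monic cubic over Q with no rational root is irreducible (any nontrivial factorization would include a linear factor). Hence x^3 - 426 is the minimal polynomial of α, and in particular [Q(α):Q] = 3.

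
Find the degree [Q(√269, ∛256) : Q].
[Q(√269, ∛256) : Q] = 6

Let L = Q(√269, ∛256). Since Q(√269) ⊂ L and [Q(√269):Q] = 2, the tower law gives 2 | [L:Q]. Likewise Q(∛256) ⊂ L with [Q(∛256):Q] = 3 (because 256 is not a perfect cube), so 3 | [L:Q]. As gcd(2,3) = 1, [L:Q] is divisible by 6. Conversely L is generated over Q by √269 and ∛256, so [L:Q] ≤ 2·3 = 6. Therefore [Q(√269, ∛256) : Q] = 6.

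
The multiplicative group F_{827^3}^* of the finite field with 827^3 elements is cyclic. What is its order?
|F_{827^3}^*| = 565609282

F_{827^3} has 827^3 = 565609283 elements; its multiplicative group consists of all nonzero elements, so |F_{827^3}^*| = 565609283 - 1 = 565609282. (It is cyclic since any finite subgroup of the multiplicative group of a field is cyclic.)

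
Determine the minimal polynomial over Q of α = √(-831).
m_α(x) = x^2 + 831

α satisfies α^2 + 831 = 0, so x^2 + 831 annihilates α. Since d = -831 is squarefree and ≠ 1, it is not a perfect square in Q, so x^2 + 831 has no rational root and is therefore irreducible over Q (a degree-2 polynomial over a field is irreducible iff it has no root). Hence m_α(x) = x^2 + 831.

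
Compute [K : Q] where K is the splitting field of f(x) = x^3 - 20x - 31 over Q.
[K : Q] = 6

By the rational root test, any rational root of the monic integer polynomial f(x) = x^3 - 20x - 31 must be an integer dividing the constant term -31, i.e. one of ±{1, 31}. Evaluating: f(1) = -50, f(-1) = -12, f(31) = 29140, f(-31) = -29202; none is 0, so f has no rational root and is therefore irreducible over Q (a cubic with no linear factor over a field is irreducible). For an irreducible cubic, the Galois group is A_3 or S_3 according as the discriminant disc(f) = -4a^3 - 27b^2 = -4·(-20)^3 - 27·(-31)^2 = 6053 is or is not a square in Q. Here disc(f) = 6053 is not a perfect square in Q, so the Galois group of f over Q is not contained in A_3 and must be all of S_3. The splitting field has degree |S_3| = 6 over Q, so [K : Q] = 6.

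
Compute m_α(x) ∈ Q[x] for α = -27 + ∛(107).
m_α(x) = x^3 + 81x^2 + 2187x + 19576

Set β = α + 27 = ∛(107), so β^3 = 107. Then (α + 27)^3 - 107 = 0, i.e. α is a root of g(x) = (x + 27)^3 - 107 = x^3 + 81x^2 + 2187x + 19576. Since g(x) = h(x + 27) where h(x) = x^3 - 107, and h is irreducible over Q (because 107 is not a perfect cube, so h has no rational root, and a monic cubic with no rational root is irreducible), g is also irreducible (irreducibility is preserved under the substitution x → x + 27). Hence m_α(x) = x^3 + 81x^2 + 2187x + 19576.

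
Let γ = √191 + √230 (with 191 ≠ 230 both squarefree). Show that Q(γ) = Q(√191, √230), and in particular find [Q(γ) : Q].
[Q(γ) : Q] = 4 (equivalently, Q(γ) = Q(√191, √230))

Obviously Q(γ) ⊆ Q(√191, √230), and [Q(√191, √230):Q] = 4 (since 191, 230 are distinct squarefree integers > 1 with 43930 not a perfect square). To show equality we compute the minimal polynomial of γ. From γ = √191 + √230: γ^2 = 191 + 2√(43930) + 230 = 421 + 2√(43930), so γ^2 - 421 = 2√(43930); squaring, (γ^2 - 421)^2 = 4·43930, i.e. γ^4 - 842γ^2 + 177241 - 175720 = 0, i.e. γ^4 - 842γ^2 + 1521 = 0. So γ is a root of x^4 - 842x^2 + 1521. This polynomial is irreducible over Q: it has no rational root (each ±√191 ± √230 is irrational), and any factorization into two quadratics over Q would force √(43930) ∈ Q (pairing opposite roots) or √191, √230 ∈ Q (other pairings), all impossible. Hence [Q(γ):Q] = 4 = [Q(√191, √230):Q], so Q(γ) = Q(√191, √230).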